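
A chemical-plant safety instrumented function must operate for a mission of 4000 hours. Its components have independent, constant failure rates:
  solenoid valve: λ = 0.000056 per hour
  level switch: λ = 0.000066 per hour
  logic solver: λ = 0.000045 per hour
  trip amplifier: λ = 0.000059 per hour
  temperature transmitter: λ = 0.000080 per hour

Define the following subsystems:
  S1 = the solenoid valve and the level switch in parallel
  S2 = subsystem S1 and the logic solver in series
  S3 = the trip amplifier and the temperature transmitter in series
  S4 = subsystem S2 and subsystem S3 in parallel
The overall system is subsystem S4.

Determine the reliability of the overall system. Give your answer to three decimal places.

0.913

R(solenoid valve) = exp(−0.000056 × 4000) = 0.79932
R(level switch) = exp(−0.000066 × 4000) = 0.76797
R(logic solver) = exp(−0.000045 × 4000) = 0.83527
R(trip amplifier) = exp(−0.000059 × 4000) = 0.78978
R(temperature transmitter) = exp(−0.000080 × 4000) = 0.72615
Parallel (solenoid valve and level switch): 1 − (1 − 0.79932)(1 − 0.76797) = 0.95344
Series ([0.95344] and logic solver): 0.95344 × 0.83527 = 0.79638
Series (trip amplifier and temperature transmitter): 0.78978 × 0.72615 = 0.57350
Parallel ([0.79638] and [0.57350]): 1 − (1 − 0.79638)(1 − 0.57350) = 0.913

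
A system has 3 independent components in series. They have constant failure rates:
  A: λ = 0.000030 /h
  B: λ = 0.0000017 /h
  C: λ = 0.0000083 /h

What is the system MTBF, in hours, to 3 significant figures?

25000

Series of exponential components: λ_sys = Σ λ_i
λ_sys = 0.000030 + 0.0000017 + 0.0000083 = 4.0000e-05 /h
MTBF = 1 / λ_sys = 25000 h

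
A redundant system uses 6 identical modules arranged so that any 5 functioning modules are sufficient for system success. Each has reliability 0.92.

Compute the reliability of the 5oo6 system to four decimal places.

0.9227

R = Σ_{i=5}^{6} C(6,i) p^i (1−p)^{6−i} with p = 0.92
C(6,5)·0.92^5·0.08^1 = 0.316359
C(6,6)·0.92^6·0.08^0 = 0.606355
Sum = 0.9227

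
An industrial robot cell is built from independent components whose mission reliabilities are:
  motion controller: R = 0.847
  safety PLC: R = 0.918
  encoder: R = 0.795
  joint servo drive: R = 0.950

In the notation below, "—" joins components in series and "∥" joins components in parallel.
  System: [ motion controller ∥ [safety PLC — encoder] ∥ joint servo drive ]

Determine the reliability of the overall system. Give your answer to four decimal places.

Series (safety PLC and encoder): 0.918000 × 0.795000 = 0.729810
Parallel (motion controller, [0.729810], and joint servo drive): 1 − (1 − 0.847000)(1 − 0.729810)(1 − 0.950000) = 0.9979

0.9979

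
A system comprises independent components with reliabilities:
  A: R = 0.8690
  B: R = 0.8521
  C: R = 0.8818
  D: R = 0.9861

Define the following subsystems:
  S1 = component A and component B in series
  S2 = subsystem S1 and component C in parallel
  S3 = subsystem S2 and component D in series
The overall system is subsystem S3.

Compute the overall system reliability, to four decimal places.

0.9559

Series (A and B): 0.869000 × 0.852100 = 0.740475
Parallel ([0.740475] and C): 1 − (1 − 0.740475)(1 − 0.881800) = 0.969324
Series ([0.969324] and D): 0.969324 × 0.986100 = 0.9559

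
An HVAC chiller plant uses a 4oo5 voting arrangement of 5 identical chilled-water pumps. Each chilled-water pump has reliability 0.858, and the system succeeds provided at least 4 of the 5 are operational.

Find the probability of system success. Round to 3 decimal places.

R = Σ_{i=4}^{5} C(5,i) p^i (1−p)^{5−i} with p = 0.858
C(5,4)·0.858^4·0.142^1 = 0.38478
C(5,5)·0.858^5·0.142^0 = 0.46498
Sum = 0.850

0.850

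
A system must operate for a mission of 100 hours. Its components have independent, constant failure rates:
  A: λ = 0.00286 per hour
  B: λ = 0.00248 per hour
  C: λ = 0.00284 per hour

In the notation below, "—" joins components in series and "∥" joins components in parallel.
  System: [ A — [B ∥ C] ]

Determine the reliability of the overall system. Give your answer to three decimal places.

R(A) = exp(−0.00286 × 100) = 0.75126
R(B) = exp(−0.00248 × 100) = 0.78036
R(C) = exp(−0.00284 × 100) = 0.75277
Parallel (B and C): 1 − (1 − 0.78036)(1 − 0.75277) = 0.94570
Series (A and [0.94570]): 0.75126 × 0.94570 = 0.710

0.710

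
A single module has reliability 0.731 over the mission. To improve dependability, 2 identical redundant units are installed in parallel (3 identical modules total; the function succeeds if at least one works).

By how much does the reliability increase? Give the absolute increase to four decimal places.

0.2495

R_before = 0.731
R_after = 1 − (1 − 0.731)^3 = 0.9805
ΔR = 0.9805 − 0.731 = 0.2495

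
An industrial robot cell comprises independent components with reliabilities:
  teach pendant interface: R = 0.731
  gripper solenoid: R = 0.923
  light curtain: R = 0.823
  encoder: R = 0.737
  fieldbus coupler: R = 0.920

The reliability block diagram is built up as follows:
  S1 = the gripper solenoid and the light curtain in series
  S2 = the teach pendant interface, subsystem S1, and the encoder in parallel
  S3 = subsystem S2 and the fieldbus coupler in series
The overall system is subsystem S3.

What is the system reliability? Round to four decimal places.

Series (gripper solenoid and light curtain): 0.923000 × 0.823000 = 0.759629
Parallel (teach pendant interface, [0.759629], and encoder): 1 − (1 − 0.731000)(1 − 0.759629)(1 − 0.737000) = 0.982994
Series ([0.982994] and fieldbus coupler): 0.982994 × 0.920000 = 0.9044

0.9044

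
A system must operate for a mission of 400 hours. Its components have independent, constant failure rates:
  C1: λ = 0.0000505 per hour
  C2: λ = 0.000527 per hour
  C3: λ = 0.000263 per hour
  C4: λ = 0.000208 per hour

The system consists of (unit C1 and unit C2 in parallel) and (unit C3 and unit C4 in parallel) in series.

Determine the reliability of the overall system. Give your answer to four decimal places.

0.9883

R(C1) = exp(−0.0000505 × 400) = 0.980003
R(C2) = exp(−0.000527 × 400) = 0.809936
R(C3) = exp(−0.000263 × 400) = 0.900144
R(C4) = exp(−0.000208 × 400) = 0.920167
Parallel (C1 and C2): 1 − (1 − 0.980003)(1 − 0.809936) = 0.996199
Parallel (C3 and C4): 1 − (1 − 0.900144)(1 − 0.920167) = 0.992028
Series ([0.996199] and [0.992028]): 0.996199 × 0.992028 = 0.9883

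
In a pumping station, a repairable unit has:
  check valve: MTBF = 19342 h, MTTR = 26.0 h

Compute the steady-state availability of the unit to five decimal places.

0.99866

A(check valve) = MTBF/(MTBF+MTTR) = 19342/(19342+26.0) = 0.99866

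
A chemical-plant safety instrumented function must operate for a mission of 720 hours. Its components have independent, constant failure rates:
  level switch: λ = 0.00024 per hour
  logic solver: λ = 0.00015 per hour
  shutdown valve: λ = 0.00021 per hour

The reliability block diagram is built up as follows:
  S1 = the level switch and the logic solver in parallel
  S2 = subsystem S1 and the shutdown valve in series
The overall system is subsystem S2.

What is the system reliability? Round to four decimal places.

0.8457

R(level switch) = exp(−0.00024 × 720) = 0.841306
R(logic solver) = exp(−0.00015 × 720) = 0.897628
R(shutdown valve) = exp(−0.00021 × 720) = 0.859676
Parallel (level switch and logic solver): 1 − (1 − 0.841306)(1 − 0.897628) = 0.983754
Series ([0.983754] and shutdown valve): 0.983754 × 0.859676 = 0.8457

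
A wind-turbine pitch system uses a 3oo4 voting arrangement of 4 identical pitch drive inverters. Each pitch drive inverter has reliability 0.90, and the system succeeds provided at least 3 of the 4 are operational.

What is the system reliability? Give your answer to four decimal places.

R = Σ_{i=3}^{4} C(4,i) p^i (1−p)^{4−i} with p = 0.90
C(4,3)·0.90^3·0.10^1 = 0.291600
C(4,4)·0.90^4·0.10^0 = 0.656100
Sum = 0.9477

0.9477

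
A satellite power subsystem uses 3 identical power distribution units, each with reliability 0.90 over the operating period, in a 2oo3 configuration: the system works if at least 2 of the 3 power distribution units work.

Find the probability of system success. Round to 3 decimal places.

0.972

R = Σ_{i=2}^{3} C(3,i) p^i (1−p)^{3−i} with p = 0.90
C(3,2)·0.90^2·0.10^1 = 0.24300
C(3,3)·0.90^3·0.10^0 = 0.72900
Sum = 0.972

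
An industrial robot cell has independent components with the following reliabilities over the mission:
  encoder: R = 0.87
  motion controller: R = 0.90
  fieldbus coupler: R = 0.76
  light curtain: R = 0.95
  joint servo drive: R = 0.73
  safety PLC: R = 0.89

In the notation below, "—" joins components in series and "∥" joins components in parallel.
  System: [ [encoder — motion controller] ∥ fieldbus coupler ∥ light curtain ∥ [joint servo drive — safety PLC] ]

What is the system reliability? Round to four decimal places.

0.9991

Series (encoder and motion controller): 0.870000 × 0.900000 = 0.783000
Series (joint servo drive and safety PLC): 0.730000 × 0.890000 = 0.649700
Parallel ([0.783000], fieldbus coupler, light curtain, and [0.649700]): 1 − (1 − 0.783000)(1 − 0.760000)(1 − 0.950000)(1 − 0.649700) = 0.9991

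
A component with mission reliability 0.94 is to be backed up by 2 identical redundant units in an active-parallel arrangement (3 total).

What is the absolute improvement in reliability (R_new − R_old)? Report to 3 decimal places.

R_before = 0.94
R_after = 1 − (1 − 0.94)^3 = 1.000
ΔR = 1.000 − 0.94 = 0.060

0.060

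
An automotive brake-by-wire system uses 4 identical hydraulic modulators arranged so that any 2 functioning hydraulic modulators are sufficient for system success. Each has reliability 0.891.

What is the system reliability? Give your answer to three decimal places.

R = Σ_{i=2}^{4} C(4,i) p^i (1−p)^{4−i} with p = 0.891
C(4,2)·0.891^2·0.109^2 = 0.05659
C(4,3)·0.891^3·0.109^1 = 0.30840
C(4,4)·0.891^4·0.109^0 = 0.63025
Sum = 0.995

0.995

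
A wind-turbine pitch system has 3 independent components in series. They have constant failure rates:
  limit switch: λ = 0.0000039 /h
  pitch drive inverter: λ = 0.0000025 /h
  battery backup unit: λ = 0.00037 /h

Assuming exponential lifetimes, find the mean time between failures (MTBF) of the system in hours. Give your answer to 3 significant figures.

2660

Series of exponential components: λ_sys = Σ λ_i
λ_sys = 0.0000039 + 0.0000025 + 0.00037 = 3.7640e-04 /h
MTBF = 1 / λ_sys = 2660 h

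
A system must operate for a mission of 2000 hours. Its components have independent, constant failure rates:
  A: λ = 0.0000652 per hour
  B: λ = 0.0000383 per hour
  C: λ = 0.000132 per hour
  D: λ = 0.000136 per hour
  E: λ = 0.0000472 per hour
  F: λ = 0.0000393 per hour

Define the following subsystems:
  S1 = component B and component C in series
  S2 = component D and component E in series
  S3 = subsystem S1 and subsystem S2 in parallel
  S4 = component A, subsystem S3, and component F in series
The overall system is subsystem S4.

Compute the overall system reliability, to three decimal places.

R(A) = exp(−0.0000652 × 2000) = 0.87774
R(B) = exp(−0.0000383 × 2000) = 0.92626
R(C) = exp(−0.000132 × 2000) = 0.76797
R(D) = exp(−0.000136 × 2000) = 0.76185
R(E) = exp(−0.0000472 × 2000) = 0.90992
R(F) = exp(−0.0000393 × 2000) = 0.92441
Series (B and C): 0.92626 × 0.76797 = 0.71134
Series (D and E): 0.76185 × 0.90992 = 0.69322
Parallel ([0.71134] and [0.69322]): 1 − (1 − 0.71134)(1 − 0.69322) = 0.91144
Series (A, [0.91144], and F): 0.87774 × 0.91144 × 0.92441 = 0.740

0.740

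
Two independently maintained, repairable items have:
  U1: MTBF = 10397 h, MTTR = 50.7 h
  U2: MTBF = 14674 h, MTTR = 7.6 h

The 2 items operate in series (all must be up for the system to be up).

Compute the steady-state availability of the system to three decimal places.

0.995

A(U1) = MTBF/(MTBF+MTTR) = 10397/(10397+50.7) = 0.995147
A(U2) = MTBF/(MTBF+MTTR) = 14674/(14674+7.6) = 0.999482
Series availability: 0.995147 × 0.999482 = 0.995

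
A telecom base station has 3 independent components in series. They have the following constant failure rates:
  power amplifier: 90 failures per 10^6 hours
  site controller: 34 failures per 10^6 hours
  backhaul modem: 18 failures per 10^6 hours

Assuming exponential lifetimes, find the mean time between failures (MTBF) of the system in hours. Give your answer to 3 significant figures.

Series of exponential components: λ_sys = Σ λ_i
λ_sys = 0.000090 + 0.000034 + 0.000018 = 1.4200e-04 /h
MTBF = 1 / λ_sys = 7040 h

7040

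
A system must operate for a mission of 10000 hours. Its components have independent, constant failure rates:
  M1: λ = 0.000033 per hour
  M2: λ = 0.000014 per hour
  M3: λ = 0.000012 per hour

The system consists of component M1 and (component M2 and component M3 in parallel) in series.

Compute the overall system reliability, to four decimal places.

R(M1) = exp(−0.000033 × 10000) = 0.718924
R(M2) = exp(−0.000014 × 10000) = 0.869358
R(M3) = exp(−0.000012 × 10000) = 0.886920
Parallel (M2 and M3): 1 − (1 − 0.869358)(1 − 0.886920) = 0.985227
Series (M1 and [0.985227]): 0.718924 × 0.985227 = 0.7083

0.7083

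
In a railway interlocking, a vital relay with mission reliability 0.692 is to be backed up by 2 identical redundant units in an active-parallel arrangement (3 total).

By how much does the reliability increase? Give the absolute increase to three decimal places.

0.279

R_before = 0.692
R_after = 1 − (1 − 0.692)^3 = 0.971
ΔR = 0.971 − 0.692 = 0.279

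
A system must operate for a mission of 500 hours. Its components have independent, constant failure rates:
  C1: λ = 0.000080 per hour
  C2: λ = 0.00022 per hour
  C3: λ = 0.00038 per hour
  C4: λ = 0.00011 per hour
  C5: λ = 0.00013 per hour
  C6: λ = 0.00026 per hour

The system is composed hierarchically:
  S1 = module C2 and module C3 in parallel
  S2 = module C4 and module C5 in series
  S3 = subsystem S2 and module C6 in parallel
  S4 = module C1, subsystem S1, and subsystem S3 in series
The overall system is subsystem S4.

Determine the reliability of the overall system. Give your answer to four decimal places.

R(C1) = exp(−0.000080 × 500) = 0.960789
R(C2) = exp(−0.00022 × 500) = 0.895834
R(C3) = exp(−0.00038 × 500) = 0.826959
R(C4) = exp(−0.00011 × 500) = 0.946485
R(C5) = exp(−0.00013 × 500) = 0.937067
R(C6) = exp(−0.00026 × 500) = 0.878095
Parallel (C2 and C3): 1 − (1 − 0.895834)(1 − 0.826959) = 0.981975
Series (C4 and C5): 0.946485 × 0.937067 = 0.886920
Parallel ([0.886920] and C6): 1 − (1 − 0.886920)(1 − 0.878095) = 0.986215
Series (C1, [0.981975], and [0.986215]): 0.960789 × 0.981975 × 0.986215 = 0.9305

0.9305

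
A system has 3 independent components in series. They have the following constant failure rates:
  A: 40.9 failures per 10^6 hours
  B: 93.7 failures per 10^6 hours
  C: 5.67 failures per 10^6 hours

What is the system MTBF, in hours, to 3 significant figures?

7130

Series of exponential components: λ_sys = Σ λ_i
λ_sys = 0.0000409 + 0.0000937 + 0.00000567 = 1.4027e-04 /h
MTBF = 1 / λ_sys = 7130 h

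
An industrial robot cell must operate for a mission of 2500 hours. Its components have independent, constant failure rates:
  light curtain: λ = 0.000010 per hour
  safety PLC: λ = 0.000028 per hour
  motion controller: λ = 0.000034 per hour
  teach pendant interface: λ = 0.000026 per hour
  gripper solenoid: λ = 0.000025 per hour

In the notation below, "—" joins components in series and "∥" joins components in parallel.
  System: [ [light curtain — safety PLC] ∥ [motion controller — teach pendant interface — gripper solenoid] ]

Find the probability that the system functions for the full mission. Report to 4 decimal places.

R(light curtain) = exp(−0.000010 × 2500) = 0.975310
R(safety PLC) = exp(−0.000028 × 2500) = 0.932394
R(motion controller) = exp(−0.000034 × 2500) = 0.918512
R(teach pendant interface) = exp(−0.000026 × 2500) = 0.937067
R(gripper solenoid) = exp(−0.000025 × 2500) = 0.939413
Series (light curtain and safety PLC): 0.975310 × 0.932394 = 0.909373
Series (motion controller, teach pendant interface, and gripper solenoid): 0.918512 × 0.937067 × 0.939413 = 0.808560
Parallel ([0.909373] and [0.808560]): 1 − (1 − 0.909373)(1 − 0.808560) = 0.9827

0.9827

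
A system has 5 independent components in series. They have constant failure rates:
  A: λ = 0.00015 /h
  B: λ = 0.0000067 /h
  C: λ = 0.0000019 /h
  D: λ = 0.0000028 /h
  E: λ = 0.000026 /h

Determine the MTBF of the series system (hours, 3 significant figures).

Series of exponential components: λ_sys = Σ λ_i
λ_sys = 0.00015 + 0.0000067 + 0.0000019 + 0.0000028 + 0.000026 = 1.8740e-04 /h
MTBF = 1 / λ_sys = 5340 h

5340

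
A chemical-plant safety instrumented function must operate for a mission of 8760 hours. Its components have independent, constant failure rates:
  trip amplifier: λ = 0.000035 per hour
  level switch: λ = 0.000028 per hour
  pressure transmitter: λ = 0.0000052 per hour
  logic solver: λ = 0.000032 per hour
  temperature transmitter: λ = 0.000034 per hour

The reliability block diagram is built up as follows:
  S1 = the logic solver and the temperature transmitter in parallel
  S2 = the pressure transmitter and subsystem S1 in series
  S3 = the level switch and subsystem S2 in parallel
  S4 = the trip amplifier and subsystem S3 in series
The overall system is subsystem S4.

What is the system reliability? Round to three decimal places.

R(trip amplifier) = exp(−0.000035 × 8760) = 0.73594
R(level switch) = exp(−0.000028 × 8760) = 0.78249
R(pressure transmitter) = exp(−0.0000052 × 8760) = 0.95547
R(logic solver) = exp(−0.000032 × 8760) = 0.75554
R(temperature transmitter) = exp(−0.000034 × 8760) = 0.74242
Parallel (logic solver and temperature transmitter): 1 − (1 − 0.75554)(1 − 0.74242) = 0.93703
Series (pressure transmitter and [0.93703]): 0.95547 × 0.93703 = 0.89530
Parallel (level switch and [0.89530]): 1 − (1 − 0.78249)(1 − 0.89530) = 0.97723
Series (trip amplifier and [0.97723]): 0.73594 × 0.97723 = 0.719

0.719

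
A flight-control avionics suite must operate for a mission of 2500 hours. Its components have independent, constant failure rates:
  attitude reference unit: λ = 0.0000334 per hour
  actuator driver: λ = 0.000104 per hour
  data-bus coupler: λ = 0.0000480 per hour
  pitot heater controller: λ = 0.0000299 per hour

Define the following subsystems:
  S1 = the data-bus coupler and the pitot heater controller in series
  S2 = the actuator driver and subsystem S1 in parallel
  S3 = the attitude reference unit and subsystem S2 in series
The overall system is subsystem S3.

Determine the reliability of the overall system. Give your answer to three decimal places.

0.883

R(attitude reference unit) = exp(−0.0000334 × 2500) = 0.91989
R(actuator driver) = exp(−0.000104 × 2500) = 0.77105
R(data-bus coupler) = exp(−0.0000480 × 2500) = 0.88692
R(pitot heater controller) = exp(−0.0000299 × 2500) = 0.92798
Series (data-bus coupler and pitot heater controller): 0.88692 × 0.92798 = 0.82304
Parallel (actuator driver and [0.82304]): 1 − (1 − 0.77105)(1 − 0.82304) = 0.95949
Series (attitude reference unit and [0.95949]): 0.91989 × 0.95949 = 0.883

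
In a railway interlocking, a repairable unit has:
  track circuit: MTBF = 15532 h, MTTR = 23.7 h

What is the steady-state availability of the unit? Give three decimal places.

A(track circuit) = MTBF/(MTBF+MTTR) = 15532/(15532+23.7) = 0.998

0.998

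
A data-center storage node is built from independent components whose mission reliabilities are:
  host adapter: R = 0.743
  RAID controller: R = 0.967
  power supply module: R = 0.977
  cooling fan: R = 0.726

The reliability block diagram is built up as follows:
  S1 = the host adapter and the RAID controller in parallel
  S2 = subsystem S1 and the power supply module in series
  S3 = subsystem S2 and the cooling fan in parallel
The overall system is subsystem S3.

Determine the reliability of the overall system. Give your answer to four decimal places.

Parallel (host adapter and RAID controller): 1 − (1 − 0.743000)(1 − 0.967000) = 0.991519
Series ([0.991519] and power supply module): 0.991519 × 0.977000 = 0.968714
Parallel ([0.968714] and cooling fan): 1 − (1 − 0.968714)(1 − 0.726000) = 0.9914

0.9914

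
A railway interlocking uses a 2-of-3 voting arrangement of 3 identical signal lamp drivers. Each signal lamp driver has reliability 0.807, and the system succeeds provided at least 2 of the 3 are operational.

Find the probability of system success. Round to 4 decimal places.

R = Σ_{i=2}^{3} C(3,i) p^i (1−p)^{3−i} with p = 0.807
C(3,2)·0.807^2·0.193^1 = 0.377073
C(3,3)·0.807^3·0.193^0 = 0.525558
Sum = 0.9026

0.9026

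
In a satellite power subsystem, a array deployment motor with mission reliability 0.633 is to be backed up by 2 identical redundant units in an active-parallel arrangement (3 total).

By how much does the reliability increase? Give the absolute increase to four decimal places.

R_before = 0.633
R_after = 1 − (1 − 0.633)^3 = 0.9506
ΔR = 0.9506 − 0.633 = 0.3176

0.3176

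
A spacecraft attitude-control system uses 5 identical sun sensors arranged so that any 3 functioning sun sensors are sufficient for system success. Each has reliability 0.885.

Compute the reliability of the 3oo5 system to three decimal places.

0.987

R = Σ_{i=3}^{5} C(5,i) p^i (1−p)^{5−i} with p = 0.885
C(5,3)·0.885^3·0.115^2 = 0.09167
C(5,4)·0.885^4·0.115^1 = 0.35273
C(5,5)·0.885^5·0.115^0 = 0.54290
Sum = 0.987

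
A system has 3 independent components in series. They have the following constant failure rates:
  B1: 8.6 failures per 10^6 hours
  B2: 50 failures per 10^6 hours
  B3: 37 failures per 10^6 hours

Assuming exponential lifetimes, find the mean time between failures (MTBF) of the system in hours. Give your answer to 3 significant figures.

10500

Series of exponential components: λ_sys = Σ λ_i
λ_sys = 0.0000086 + 0.000050 + 0.000037 = 9.5600e-05 /h
MTBF = 1 / λ_sys = 10500 h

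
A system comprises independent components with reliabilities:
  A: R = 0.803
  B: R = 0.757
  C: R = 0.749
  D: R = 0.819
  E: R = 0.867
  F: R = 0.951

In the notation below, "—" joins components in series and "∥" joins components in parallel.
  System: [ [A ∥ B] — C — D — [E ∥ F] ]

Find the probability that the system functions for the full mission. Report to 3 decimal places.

Parallel (A and B): 1 − (1 − 0.80300)(1 − 0.75700) = 0.95213
Parallel (E and F): 1 − (1 − 0.86700)(1 − 0.95100) = 0.99348
Series ([0.95213], C, D, and [0.99348]): 0.95213 × 0.74900 × 0.81900 × 0.99348 = 0.580

0.580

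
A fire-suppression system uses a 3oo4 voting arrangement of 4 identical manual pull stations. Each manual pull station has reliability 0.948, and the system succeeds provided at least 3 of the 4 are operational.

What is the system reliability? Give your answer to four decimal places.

R = Σ_{i=3}^{4} C(4,i) p^i (1−p)^{4−i} with p = 0.948
C(4,3)·0.948^3·0.052^1 = 0.177210
C(4,4)·0.948^4·0.052^0 = 0.807669
Sum = 0.9849

0.9849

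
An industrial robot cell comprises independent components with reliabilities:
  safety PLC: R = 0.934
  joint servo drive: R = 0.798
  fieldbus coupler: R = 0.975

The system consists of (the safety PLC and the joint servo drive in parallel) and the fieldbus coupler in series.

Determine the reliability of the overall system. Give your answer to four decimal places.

0.9620

Parallel (safety PLC and joint servo drive): 1 − (1 − 0.934000)(1 − 0.798000) = 0.986668
Series ([0.986668] and fieldbus coupler): 0.986668 × 0.975000 = 0.9620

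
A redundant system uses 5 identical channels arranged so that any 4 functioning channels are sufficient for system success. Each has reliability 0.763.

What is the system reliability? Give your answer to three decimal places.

R = Σ_{i=4}^{5} C(5,i) p^i (1−p)^{5−i} with p = 0.763
C(5,4)·0.763^4·0.237^1 = 0.40162
C(5,5)·0.763^5·0.237^0 = 0.25860
Sum = 0.660

0.660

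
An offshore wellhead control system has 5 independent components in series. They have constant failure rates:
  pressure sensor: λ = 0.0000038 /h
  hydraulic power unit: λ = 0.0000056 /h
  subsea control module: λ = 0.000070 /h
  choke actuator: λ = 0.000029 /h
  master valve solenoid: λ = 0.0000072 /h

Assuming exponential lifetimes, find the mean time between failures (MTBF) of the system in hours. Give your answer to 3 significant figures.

Series of exponential components: λ_sys = Σ λ_i
λ_sys = 0.0000038 + 0.0000056 + 0.000070 + 0.000029 + 0.0000072 = 1.1560e-04 /h
MTBF = 1 / λ_sys = 8650 h

8650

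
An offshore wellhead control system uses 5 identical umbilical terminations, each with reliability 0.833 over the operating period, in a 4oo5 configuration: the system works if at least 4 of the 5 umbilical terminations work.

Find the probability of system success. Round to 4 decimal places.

R = Σ_{i=4}^{5} C(5,i) p^i (1−p)^{5−i} with p = 0.833
C(5,4)·0.833^4·0.167^1 = 0.402037
C(5,5)·0.833^5·0.167^0 = 0.401074
Sum = 0.8031

0.8031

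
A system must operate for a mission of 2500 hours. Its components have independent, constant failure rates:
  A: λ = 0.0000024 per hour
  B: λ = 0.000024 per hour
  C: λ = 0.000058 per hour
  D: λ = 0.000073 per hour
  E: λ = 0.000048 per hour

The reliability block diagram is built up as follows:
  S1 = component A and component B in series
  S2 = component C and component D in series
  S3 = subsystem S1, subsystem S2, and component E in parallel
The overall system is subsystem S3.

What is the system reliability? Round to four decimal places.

R(A) = exp(−0.0000024 × 2500) = 0.994018
R(B) = exp(−0.000024 × 2500) = 0.941765
R(C) = exp(−0.000058 × 2500) = 0.865022
R(D) = exp(−0.000073 × 2500) = 0.833185
R(E) = exp(−0.000048 × 2500) = 0.886920
Series (A and B): 0.994018 × 0.941765 = 0.936131
Series (C and D): 0.865022 × 0.833185 = 0.720723
Parallel ([0.936131], [0.720723], and E): 1 − (1 − 0.936131)(1 − 0.720723)(1 − 0.886920) = 0.9980

0.9980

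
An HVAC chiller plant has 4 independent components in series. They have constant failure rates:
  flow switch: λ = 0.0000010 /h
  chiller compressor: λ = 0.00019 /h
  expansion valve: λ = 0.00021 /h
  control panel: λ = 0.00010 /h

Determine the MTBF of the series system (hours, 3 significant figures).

Series of exponential components: λ_sys = Σ λ_i
λ_sys = 0.0000010 + 0.00019 + 0.00021 + 0.00010 = 5.0100e-04 /h
MTBF = 1 / λ_sys = 2000 h

2000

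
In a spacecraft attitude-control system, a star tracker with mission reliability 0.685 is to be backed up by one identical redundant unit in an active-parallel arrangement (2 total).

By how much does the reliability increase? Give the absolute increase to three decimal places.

R_before = 0.685
R_after = 1 − (1 − 0.685)^2 = 0.901
ΔR = 0.901 − 0.685 = 0.216

0.216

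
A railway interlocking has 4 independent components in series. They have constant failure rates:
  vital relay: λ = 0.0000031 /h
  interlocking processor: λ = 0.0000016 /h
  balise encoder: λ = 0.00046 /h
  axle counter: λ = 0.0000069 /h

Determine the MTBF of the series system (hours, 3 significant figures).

2120

Series of exponential components: λ_sys = Σ λ_i
λ_sys = 0.0000031 + 0.0000016 + 0.00046 + 0.0000069 = 4.7160e-04 /h
MTBF = 1 / λ_sys = 2120 h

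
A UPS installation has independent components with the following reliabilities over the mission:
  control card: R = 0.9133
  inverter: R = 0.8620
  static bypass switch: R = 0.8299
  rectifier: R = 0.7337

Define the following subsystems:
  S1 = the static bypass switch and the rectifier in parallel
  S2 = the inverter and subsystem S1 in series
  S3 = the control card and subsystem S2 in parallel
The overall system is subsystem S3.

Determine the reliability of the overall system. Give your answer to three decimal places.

Parallel (static bypass switch and rectifier): 1 − (1 − 0.82990)(1 − 0.73370) = 0.95470
Series (inverter and [0.95470]): 0.86200 × 0.95470 = 0.82295
Parallel (control card and [0.82295]): 1 − (1 − 0.91330)(1 − 0.82295) = 0.985

0.985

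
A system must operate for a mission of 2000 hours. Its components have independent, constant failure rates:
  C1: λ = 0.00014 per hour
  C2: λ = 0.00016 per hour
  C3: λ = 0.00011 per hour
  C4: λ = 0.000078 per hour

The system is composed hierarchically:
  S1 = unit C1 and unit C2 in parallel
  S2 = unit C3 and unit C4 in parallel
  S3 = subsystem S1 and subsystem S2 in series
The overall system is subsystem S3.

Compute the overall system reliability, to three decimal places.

R(C1) = exp(−0.00014 × 2000) = 0.75578
R(C2) = exp(−0.00016 × 2000) = 0.72615
R(C3) = exp(−0.00011 × 2000) = 0.80252
R(C4) = exp(−0.000078 × 2000) = 0.85556
Parallel (C1 and C2): 1 − (1 − 0.75578)(1 − 0.72615) = 0.93312
Parallel (C3 and C4): 1 − (1 − 0.80252)(1 − 0.85556) = 0.97148
Series ([0.93312] and [0.97148]): 0.93312 × 0.97148 = 0.907

0.907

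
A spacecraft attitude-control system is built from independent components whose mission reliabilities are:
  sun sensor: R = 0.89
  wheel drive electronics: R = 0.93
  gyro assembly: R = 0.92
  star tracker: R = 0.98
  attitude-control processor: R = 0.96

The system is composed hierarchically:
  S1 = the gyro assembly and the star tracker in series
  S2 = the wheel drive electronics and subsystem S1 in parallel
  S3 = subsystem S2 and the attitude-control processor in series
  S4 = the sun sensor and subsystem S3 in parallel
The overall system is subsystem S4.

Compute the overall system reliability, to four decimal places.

Series (gyro assembly and star tracker): 0.920000 × 0.980000 = 0.901600
Parallel (wheel drive electronics and [0.901600]): 1 − (1 − 0.930000)(1 − 0.901600) = 0.993112
Series ([0.993112] and attitude-control processor): 0.993112 × 0.960000 = 0.953388
Parallel (sun sensor and [0.953388]): 1 − (1 − 0.890000)(1 − 0.953388) = 0.9949

0.9949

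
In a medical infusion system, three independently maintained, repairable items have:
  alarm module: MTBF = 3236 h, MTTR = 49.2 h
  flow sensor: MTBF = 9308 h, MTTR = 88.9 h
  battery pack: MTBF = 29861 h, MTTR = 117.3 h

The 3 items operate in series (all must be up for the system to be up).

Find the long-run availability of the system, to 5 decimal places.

A(alarm module) = MTBF/(MTBF+MTTR) = 3236/(3236+49.2) = 0.985024
A(flow sensor) = MTBF/(MTBF+MTTR) = 9308/(9308+88.9) = 0.990539
A(battery pack) = MTBF/(MTBF+MTTR) = 29861/(29861+117.3) = 0.996087
Series availability: 0.985024 × 0.990539 × 0.996087 = 0.97189

0.97189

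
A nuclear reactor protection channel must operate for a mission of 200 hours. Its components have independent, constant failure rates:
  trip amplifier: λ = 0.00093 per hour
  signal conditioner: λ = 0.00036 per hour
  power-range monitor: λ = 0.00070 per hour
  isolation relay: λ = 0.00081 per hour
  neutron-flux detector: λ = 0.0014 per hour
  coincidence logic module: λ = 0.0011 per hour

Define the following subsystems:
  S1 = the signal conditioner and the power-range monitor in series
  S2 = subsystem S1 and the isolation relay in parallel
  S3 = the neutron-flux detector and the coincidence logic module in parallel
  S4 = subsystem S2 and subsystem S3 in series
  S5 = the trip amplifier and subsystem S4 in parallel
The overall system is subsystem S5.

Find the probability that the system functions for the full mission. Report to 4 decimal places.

0.9872

R(trip amplifier) = exp(−0.00093 × 200) = 0.830274
R(signal conditioner) = exp(−0.00036 × 200) = 0.930531
R(power-range monitor) = exp(−0.00070 × 200) = 0.869358
R(isolation relay) = exp(−0.00081 × 200) = 0.850441
R(neutron-flux detector) = exp(−0.0014 × 200) = 0.755784
R(coincidence logic module) = exp(−0.0011 × 200) = 0.802519
Series (signal conditioner and power-range monitor): 0.930531 × 0.869358 = 0.808965
Parallel ([0.808965] and isolation relay): 1 − (1 − 0.808965)(1 − 0.850441) = 0.971429
Parallel (neutron-flux detector and coincidence logic module): 1 − (1 − 0.755784)(1 − 0.802519) = 0.951772
Series ([0.971429] and [0.951772]): 0.971429 × 0.951772 = 0.924579
Parallel (trip amplifier and [0.924579]): 1 − (1 − 0.830274)(1 − 0.924579) = 0.9872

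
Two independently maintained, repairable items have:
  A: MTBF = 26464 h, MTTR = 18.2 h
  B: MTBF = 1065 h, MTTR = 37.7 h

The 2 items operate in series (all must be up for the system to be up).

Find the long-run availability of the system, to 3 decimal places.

A(A) = MTBF/(MTBF+MTTR) = 26464/(26464+18.2) = 0.999313
A(B) = MTBF/(MTBF+MTTR) = 1065/(1065+37.7) = 0.965811
Series availability: 0.999313 × 0.965811 = 0.965

0.965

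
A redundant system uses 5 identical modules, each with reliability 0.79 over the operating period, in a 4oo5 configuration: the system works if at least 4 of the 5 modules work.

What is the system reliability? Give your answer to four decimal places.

R = Σ_{i=4}^{5} C(5,i) p^i (1−p)^{5−i} with p = 0.79
C(5,4)·0.79^4·0.21^1 = 0.408976
C(5,5)·0.79^5·0.21^0 = 0.307706
Sum = 0.7167

0.7167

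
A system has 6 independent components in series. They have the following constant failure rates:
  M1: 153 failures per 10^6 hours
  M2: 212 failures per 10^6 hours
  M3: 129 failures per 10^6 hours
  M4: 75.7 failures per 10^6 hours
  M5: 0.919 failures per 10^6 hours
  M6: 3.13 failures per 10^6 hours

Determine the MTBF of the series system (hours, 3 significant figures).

Series of exponential components: λ_sys = Σ λ_i
λ_sys = 0.000153 + 0.000212 + 0.000129 + 0.0000757 + 0.000000919 + 0.00000313 = 5.7375e-04 /h
MTBF = 1 / λ_sys = 1740 h

1740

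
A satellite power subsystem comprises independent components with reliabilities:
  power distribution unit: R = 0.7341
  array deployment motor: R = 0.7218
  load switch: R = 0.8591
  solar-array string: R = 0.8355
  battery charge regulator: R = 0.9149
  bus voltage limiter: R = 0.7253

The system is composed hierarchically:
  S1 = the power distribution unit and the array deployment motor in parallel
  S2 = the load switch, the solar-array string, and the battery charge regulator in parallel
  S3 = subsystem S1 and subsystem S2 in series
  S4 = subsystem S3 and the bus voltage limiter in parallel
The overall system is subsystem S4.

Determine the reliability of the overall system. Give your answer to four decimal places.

Parallel (power distribution unit and array deployment motor): 1 − (1 − 0.734100)(1 − 0.721800) = 0.926027
Parallel (load switch, solar-array string, and battery charge regulator): 1 − (1 − 0.859100)(1 − 0.835500)(1 − 0.914900) = 0.998028
Series ([0.926027] and [0.998028]): 0.926027 × 0.998028 = 0.924201
Parallel ([0.924201] and bus voltage limiter): 1 − (1 − 0.924201)(1 − 0.725300) = 0.9792

0.9792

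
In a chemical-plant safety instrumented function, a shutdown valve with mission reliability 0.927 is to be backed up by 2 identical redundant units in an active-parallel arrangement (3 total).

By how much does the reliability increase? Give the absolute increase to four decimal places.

R_before = 0.927
R_after = 1 − (1 − 0.927)^3 = 0.9996
ΔR = 0.9996 − 0.927 = 0.0726

0.0726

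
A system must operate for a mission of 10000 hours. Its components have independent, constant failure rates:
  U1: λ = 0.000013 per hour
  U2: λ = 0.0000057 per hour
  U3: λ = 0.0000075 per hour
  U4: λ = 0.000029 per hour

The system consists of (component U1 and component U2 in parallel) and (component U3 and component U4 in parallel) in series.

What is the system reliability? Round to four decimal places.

0.9752

R(U1) = exp(−0.000013 × 10000) = 0.878095
R(U2) = exp(−0.0000057 × 10000) = 0.944594
R(U3) = exp(−0.0000075 × 10000) = 0.927743
R(U4) = exp(−0.000029 × 10000) = 0.748264
Parallel (U1 and U2): 1 − (1 − 0.878095)(1 − 0.944594) = 0.993246
Parallel (U3 and U4): 1 − (1 − 0.927743)(1 − 0.748264) = 0.981810
Series ([0.993246] and [0.981810]): 0.993246 × 0.981810 = 0.9752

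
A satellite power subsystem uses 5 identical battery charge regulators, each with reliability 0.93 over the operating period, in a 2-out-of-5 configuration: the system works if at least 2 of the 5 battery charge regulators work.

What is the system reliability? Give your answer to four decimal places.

R = Σ_{i=2}^{5} C(5,i) p^i (1−p)^{5−i} with p = 0.93
C(5,2)·0.93^2·0.07^3 = 0.002967
C(5,3)·0.93^3·0.07^2 = 0.039413
C(5,4)·0.93^4·0.07^1 = 0.261818
C(5,5)·0.93^5·0.07^0 = 0.695688
Sum = 0.9999

0.9999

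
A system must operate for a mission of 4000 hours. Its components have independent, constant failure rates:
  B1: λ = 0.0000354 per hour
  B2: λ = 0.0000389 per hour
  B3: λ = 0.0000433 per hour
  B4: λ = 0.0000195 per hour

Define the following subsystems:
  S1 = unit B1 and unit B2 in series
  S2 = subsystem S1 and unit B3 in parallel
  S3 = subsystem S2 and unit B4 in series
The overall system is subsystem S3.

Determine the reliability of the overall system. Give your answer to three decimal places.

R(B1) = exp(−0.0000354 × 4000) = 0.86797
R(B2) = exp(−0.0000389 × 4000) = 0.85590
R(B3) = exp(−0.0000433 × 4000) = 0.84097
R(B4) = exp(−0.0000195 × 4000) = 0.92496
Series (B1 and B2): 0.86797 × 0.85590 = 0.74290
Parallel ([0.74290] and B3): 1 − (1 − 0.74290)(1 − 0.84097) = 0.95911
Series ([0.95911] and B4): 0.95911 × 0.92496 = 0.887

0.887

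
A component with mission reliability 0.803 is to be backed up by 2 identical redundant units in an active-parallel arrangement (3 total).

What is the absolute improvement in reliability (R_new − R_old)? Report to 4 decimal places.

0.1894

R_before = 0.803
R_after = 1 − (1 − 0.803)^3 = 0.9924
ΔR = 0.9924 − 0.803 = 0.1894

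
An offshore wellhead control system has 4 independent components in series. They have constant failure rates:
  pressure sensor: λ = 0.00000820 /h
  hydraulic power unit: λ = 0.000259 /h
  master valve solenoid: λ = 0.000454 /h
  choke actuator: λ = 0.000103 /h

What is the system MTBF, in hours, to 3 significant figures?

1210

Series of exponential components: λ_sys = Σ λ_i
λ_sys = 0.00000820 + 0.000259 + 0.000454 + 0.000103 = 8.2420e-04 /h
MTBF = 1 / λ_sys = 1210 h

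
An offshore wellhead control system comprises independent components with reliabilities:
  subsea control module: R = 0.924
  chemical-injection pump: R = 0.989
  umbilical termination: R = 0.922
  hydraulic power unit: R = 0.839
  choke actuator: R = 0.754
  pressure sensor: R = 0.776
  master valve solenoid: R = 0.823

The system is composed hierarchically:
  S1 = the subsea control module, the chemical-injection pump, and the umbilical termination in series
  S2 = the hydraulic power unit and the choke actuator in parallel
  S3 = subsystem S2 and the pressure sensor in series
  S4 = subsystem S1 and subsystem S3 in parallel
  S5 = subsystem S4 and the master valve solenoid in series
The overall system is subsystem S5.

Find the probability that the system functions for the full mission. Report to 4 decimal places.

0.7900

Series (subsea control module, chemical-injection pump, and umbilical termination): 0.924000 × 0.989000 × 0.922000 = 0.842557
Parallel (hydraulic power unit and choke actuator): 1 − (1 − 0.839000)(1 − 0.754000) = 0.960394
Series ([0.960394] and pressure sensor): 0.960394 × 0.776000 = 0.745266
Parallel ([0.842557] and [0.745266]): 1 − (1 − 0.842557)(1 − 0.745266) = 0.959894
Series ([0.959894] and master valve solenoid): 0.959894 × 0.823000 = 0.7900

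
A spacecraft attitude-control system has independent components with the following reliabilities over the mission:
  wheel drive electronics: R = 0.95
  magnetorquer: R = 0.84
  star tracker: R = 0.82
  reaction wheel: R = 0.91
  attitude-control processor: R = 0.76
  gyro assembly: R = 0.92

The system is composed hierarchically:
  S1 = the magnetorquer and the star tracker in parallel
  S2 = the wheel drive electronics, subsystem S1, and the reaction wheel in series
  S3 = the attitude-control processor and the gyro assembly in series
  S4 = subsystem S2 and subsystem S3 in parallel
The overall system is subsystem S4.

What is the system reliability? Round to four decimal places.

Parallel (magnetorquer and star tracker): 1 − (1 − 0.840000)(1 − 0.820000) = 0.971200
Series (wheel drive electronics, [0.971200], and reaction wheel): 0.950000 × 0.971200 × 0.910000 = 0.839602
Series (attitude-control processor and gyro assembly): 0.760000 × 0.920000 = 0.699200
Parallel ([0.839602] and [0.699200]): 1 − (1 − 0.839602)(1 − 0.699200) = 0.9518

0.9518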